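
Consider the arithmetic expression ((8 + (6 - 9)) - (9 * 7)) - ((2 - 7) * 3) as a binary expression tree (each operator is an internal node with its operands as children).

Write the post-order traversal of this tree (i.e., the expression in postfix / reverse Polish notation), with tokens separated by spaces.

Post-order on an expression tree gives postfix notation: for each operator, emit left operand, right operand, then the operator.

8 6 9 - + 9 7 * - 2 7 - 3 * -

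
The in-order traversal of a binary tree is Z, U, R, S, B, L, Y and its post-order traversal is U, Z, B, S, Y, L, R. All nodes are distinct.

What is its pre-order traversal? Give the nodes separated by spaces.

R Z U L S B Y

The last element of post-order is the root; it splits in-order into left and right subtrees.
Root R: left subtree has 2 nodes {Z, U}, right has 4 {S, B, L, Y}.
  Root Z: left subtree has 0 nodes { }, right has 1 {U}.
  Root L: left subtree has 2 nodes {S, B}, right has 1 {Y}.
    Root S: left subtree has 0 nodes { }, right has 1 {B}.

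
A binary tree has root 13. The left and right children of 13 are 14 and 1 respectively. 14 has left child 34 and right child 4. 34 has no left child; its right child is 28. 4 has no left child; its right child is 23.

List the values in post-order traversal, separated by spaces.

28 34 23 4 14 1 13

Post-order visits the left subtree, then the right subtree, then the node.
At 13: go left to 14.
  At 14: go left to 34.
    At 34: no left child.
    At 34: go right to 28.
      28 is a leaf — visit 28.
    Visit 34.
  At 14: go right to 4.
    At 4: no left child.
    At 4: go right to 23.
      23 is a leaf — visit 23.
    Visit 4.
  Visit 14.
At 13: go right to 1.
  1 is a leaf — visit 1.
Visit 13.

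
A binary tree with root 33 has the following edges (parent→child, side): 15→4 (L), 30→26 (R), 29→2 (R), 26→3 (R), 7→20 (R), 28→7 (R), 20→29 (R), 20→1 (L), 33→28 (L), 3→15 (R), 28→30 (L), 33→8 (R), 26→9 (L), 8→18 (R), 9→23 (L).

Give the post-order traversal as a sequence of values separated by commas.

Post-order visits the left subtree, then the right subtree, then the node.
At 33: go left to 28.
  At 28: go left to 30.
    At 30: no left child.
    At 30: go right to 26.
      At 26: go left to 9.
        At 9: go left to 23.
          23 is a leaf — visit 23.
        At 9: no right child.
        Visit 9.
      At 26: go right to 3.
        At 3: no left child.
        At 3: go right to 15.
          At 15: go left to 4.
            4 is a leaf — visit 4.
          At 15: no right child.
          Visit 15.
        Visit 3.
      Visit 26.
    Visit 30.
  At 28: go right to 7.
    At 7: no left child.
    At 7: go right to 20.
      At 20: go left to 1.
        1 is a leaf — visit 1.
      At 20: go right to 29.
        At 29: no left child.
        At 29: go right to 2.
          2 is a leaf — visit 2.
        Visit 29.
      Visit 20.
    Visit 7.
  Visit 28.
At 33: go right to 8.
  At 8: no left child.
  At 8: go right to 18.
    18 is a leaf — visit 18.
  Visit 8.
Visit 33.

23, 9, 4, 15, 3, 26, 30, 1, 2, 29, 20, 7, 28, 18, 8, 33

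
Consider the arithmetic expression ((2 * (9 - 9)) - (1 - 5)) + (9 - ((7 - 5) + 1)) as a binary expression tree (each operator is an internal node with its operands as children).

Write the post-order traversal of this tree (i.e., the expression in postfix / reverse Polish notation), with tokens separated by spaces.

2 9 9 - * 1 5 - - 9 7 5 - 1 + - +

Post-order on an expression tree gives postfix notation: for each operator, emit left operand, right operand, then the operator.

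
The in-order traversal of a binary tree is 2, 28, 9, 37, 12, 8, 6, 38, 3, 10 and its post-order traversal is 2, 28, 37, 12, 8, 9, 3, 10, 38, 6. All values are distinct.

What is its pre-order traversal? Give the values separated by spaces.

6 9 28 2 8 12 37 38 10 3

The last element of post-order is the root; it splits in-order into left and right subtrees.
Root 6: left subtree has 6 nodes {2, 28, 9, 37, 12, 8}, right has 3 {38, 3, 10}.
  Root 9: left subtree has 2 nodes {2, 28}, right has 3 {37, 12, 8}.
    Root 28: left subtree has 1 node {2}, right has 0 { }.
    Root 8: left subtree has 2 nodes {37, 12}, right has 0 { }.
      Root 12: left subtree has 1 node {37}, right has 0 { }.
  Root 38: left subtree has 0 nodes { }, right has 2 {3, 10}.
    Root 10: left subtree has 1 node {3}, right has 0 { }.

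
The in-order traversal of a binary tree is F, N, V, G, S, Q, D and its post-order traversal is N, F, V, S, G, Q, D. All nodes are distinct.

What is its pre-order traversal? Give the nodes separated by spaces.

The last element of post-order is the root; it splits in-order into left and right subtrees.
Root D: left subtree has 6 nodes {F, N, V, G, S, Q}, right has 0 { }.
  Root Q: left subtree has 5 nodes {F, N, V, G, S}, right has 0 { }.
    Root G: left subtree has 3 nodes {F, N, V}, right has 1 {S}.
      Root V: left subtree has 2 nodes {F, N}, right has 0 { }.
        Root F: left subtree has 0 nodes { }, right has 1 {N}.

D Q G V F N S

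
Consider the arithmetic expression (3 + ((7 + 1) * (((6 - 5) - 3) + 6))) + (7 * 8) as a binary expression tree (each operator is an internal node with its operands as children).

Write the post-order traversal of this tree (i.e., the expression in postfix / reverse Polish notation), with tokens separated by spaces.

Post-order on an expression tree gives postfix notation: for each operator, emit left operand, right operand, then the operator.

3 7 1 + 6 5 - 3 - 6 + * + 7 8 * +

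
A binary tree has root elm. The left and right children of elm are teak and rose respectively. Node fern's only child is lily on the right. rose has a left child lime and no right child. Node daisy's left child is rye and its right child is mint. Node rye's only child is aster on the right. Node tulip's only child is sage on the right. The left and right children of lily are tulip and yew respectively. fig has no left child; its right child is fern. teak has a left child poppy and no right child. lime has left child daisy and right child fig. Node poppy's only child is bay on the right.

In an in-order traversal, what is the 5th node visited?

rye

In-order visits the left subtree, then the node, then the right subtree.
At elm: go left to teak.
  At teak: go left to poppy.
    At poppy: no left child.
    Visit poppy.
    At poppy: go right to bay.
      bay is a leaf — visit bay.
  Visit teak.
  At teak: no right child.
Visit elm.
At elm: go right to rose.
  At rose: go left to lime.
    At lime: go left to daisy.
      At daisy: go left to rye.
        At rye: no left child.
        Visit rye.
        At rye: go right to aster.
          aster is a leaf — visit aster.
      Visit daisy.
      At daisy: go right to mint.
        mint is a leaf — visit mint.
    Visit lime.
    At lime: go right to fig.
      At fig: no left child.
      Visit fig.
      At fig: go right to fern.
        At fern: no left child.
        Visit fern.
        At fern: go right to lily.
          At lily: go left to tulip.
            At tulip: no left child.
            Visit tulip.
            At tulip: go right to sage.
              sage is a leaf — visit sage.
          Visit lily.
          At lily: go right to yew.
            yew is a leaf — visit yew.
  Visit rose.
  At rose: no right child.
Full in-order sequence: poppy, bay, teak, elm, rye, aster, daisy, mint, lime, fig, fern, tulip, sage, lily, yew, rose.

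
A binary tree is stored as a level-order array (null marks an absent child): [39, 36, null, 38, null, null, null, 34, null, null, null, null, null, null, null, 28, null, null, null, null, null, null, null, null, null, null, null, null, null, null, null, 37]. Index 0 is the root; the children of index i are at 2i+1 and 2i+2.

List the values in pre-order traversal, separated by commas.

Pre-order visits the node, then its left subtree, then its right subtree.
Visit 39.
At 39: go left to 36.
  Visit 36.
  At 36: go left to 38.
    Visit 38.
    At 38: go left to 34.
      Visit 34.
      At 34: go left to 28.
        Visit 28.
        At 28: go left to 37.
          37 is a leaf — visit 37.
        At 28: no right child.
      At 34: no right child.
    At 38: no right child.
  At 36: no right child.
At 39: no right child.

39, 36, 38, 34, 28, 37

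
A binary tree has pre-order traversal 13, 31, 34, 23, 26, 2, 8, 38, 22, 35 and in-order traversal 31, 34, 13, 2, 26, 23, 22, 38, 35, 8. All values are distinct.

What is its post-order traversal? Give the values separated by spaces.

The first element of pre-order is the root; it splits in-order into left and right subtrees.
Root 13: left subtree has 2 nodes {31, 34}, right has 7 {2, 26, 23, 22, 38, 35, 8}.
  Root 31: left subtree has 0 nodes { }, right has 1 {34}.
  Root 23: left subtree has 2 nodes {2, 26}, right has 4 {22, 38, 35, 8}.
    Root 26: left subtree has 1 node {2}, right has 0 { }.
    Root 8: left subtree has 3 nodes {22, 38, 35}, right has 0 { }.
      Root 38: left subtree has 1 node {22}, right has 1 {35}.

34 31 2 26 22 35 38 8 23 13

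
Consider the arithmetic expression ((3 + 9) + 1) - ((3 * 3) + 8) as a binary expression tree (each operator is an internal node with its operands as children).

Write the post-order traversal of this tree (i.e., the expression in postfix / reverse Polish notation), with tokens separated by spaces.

Post-order on an expression tree gives postfix notation: for each operator, emit left operand, right operand, then the operator.

3 9 + 1 + 3 3 * 8 + -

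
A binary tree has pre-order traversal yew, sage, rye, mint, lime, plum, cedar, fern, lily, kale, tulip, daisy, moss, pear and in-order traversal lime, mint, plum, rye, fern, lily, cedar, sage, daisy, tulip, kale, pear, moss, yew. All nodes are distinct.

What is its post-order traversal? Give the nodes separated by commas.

lime, plum, mint, lily, fern, cedar, rye, daisy, tulip, pear, moss, kale, sage, yew

The first element of pre-order is the root; it splits in-order into left and right subtrees.
Root yew: left subtree has 13 nodes {lime, mint, plum, rye, fern, lily, cedar, sage, daisy, tulip, kale, pear, moss}, right has 0 { }.
  Root sage: left subtree has 7 nodes {lime, mint, plum, rye, fern, lily, cedar}, right has 5 {daisy, tulip, kale, pear, moss}.
    Root rye: left subtree has 3 nodes {lime, mint, plum}, right has 3 {fern, lily, cedar}.
      Root mint: left subtree has 1 node {lime}, right has 1 {plum}.
      Root cedar: left subtree has 2 nodes {fern, lily}, right has 0 { }.
        Root fern: left subtree has 0 nodes { }, right has 1 {lily}.
    Root kale: left subtree has 2 nodes {daisy, tulip}, right has 2 {pear, moss}.
      Root tulip: left subtree has 1 node {daisy}, right has 0 { }.
      Root moss: left subtree has 1 node {pear}, right has 0 { }.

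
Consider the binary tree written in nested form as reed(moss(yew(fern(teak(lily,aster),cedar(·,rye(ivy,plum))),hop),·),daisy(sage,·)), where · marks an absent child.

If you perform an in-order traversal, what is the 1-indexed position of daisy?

14

In-order visits the left subtree, then the node, then the right subtree.
At reed: go left to moss.
  At moss: go left to yew.
    At yew: go left to fern.
      At fern: go left to teak.
        At teak: go left to lily.
          lily is a leaf — visit lily.
        Visit teak.
        At teak: go right to aster.
          aster is a leaf — visit aster.
      Visit fern.
      At fern: go right to cedar.
        At cedar: no left child.
        Visit cedar.
        At cedar: go right to rye.
          At rye: go left to ivy.
            ivy is a leaf — visit ivy.
          Visit rye.
          At rye: go right to plum.
            plum is a leaf — visit plum.
    Visit yew.
    At yew: go right to hop.
      hop is a leaf — visit hop.
  Visit moss.
  At moss: no right child.
Visit reed.
At reed: go right to daisy.
  At daisy: go left to sage.
    sage is a leaf — visit sage.
  Visit daisy.
  At daisy: no right child.
Full in-order sequence: lily, teak, aster, fern, cedar, ivy, rye, plum, yew, hop, moss, reed, sage, daisy.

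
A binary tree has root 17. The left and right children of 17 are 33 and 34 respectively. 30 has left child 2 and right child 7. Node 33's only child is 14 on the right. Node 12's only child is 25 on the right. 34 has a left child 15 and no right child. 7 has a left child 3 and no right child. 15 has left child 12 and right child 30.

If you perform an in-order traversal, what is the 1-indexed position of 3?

9

In-order visits the left subtree, then the node, then the right subtree.
At 17: go left to 33.
  At 33: no left child.
  Visit 33.
  At 33: go right to 14.
    14 is a leaf — visit 14.
Visit 17.
At 17: go right to 34.
  At 34: go left to 15.
    At 15: go left to 12.
      At 12: no left child.
      Visit 12.
      At 12: go right to 25.
        25 is a leaf — visit 25.
    Visit 15.
    At 15: go right to 30.
      At 30: go left to 2.
        2 is a leaf — visit 2.
      Visit 30.
      At 30: go right to 7.
        At 7: go left to 3.
          3 is a leaf — visit 3.
        Visit 7.
        At 7: no right child.
  Visit 34.
  At 34: no right child.
Full in-order sequence: 33, 14, 17, 12, 25, 15, 2, 30, 3, 7, 34.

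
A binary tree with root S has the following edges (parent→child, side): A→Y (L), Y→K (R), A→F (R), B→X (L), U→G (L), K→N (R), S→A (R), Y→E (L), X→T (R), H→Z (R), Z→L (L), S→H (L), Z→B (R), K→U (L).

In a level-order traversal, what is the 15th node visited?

G

Level-order visits nodes level by level from the root, left to right within each level.
Level 0: S
Level 1: H, A
Level 2: Z, Y, F
Level 3: L, B, E, K
Level 4: X, U, N
Level 5: T, G
Full level-order sequence: S, H, A, Z, Y, F, L, B, E, K, X, U, N, T, G.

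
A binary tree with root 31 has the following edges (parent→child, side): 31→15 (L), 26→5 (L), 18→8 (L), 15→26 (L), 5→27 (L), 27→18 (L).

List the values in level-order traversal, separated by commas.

Level-order visits nodes level by level from the root, left to right within each level.
Level 0: 31
Level 1: 15
Level 2: 26
Level 3: 5
Level 4: 27
Level 5: 18
Level 6: 8

31, 15, 26, 5, 27, 18, 8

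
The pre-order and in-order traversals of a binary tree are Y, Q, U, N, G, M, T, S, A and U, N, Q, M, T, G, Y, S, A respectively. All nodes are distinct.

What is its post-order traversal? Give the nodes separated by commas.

The first element of pre-order is the root; it splits in-order into left and right subtrees.
Root Y: left subtree has 6 nodes {U, N, Q, M, T, G}, right has 2 {S, A}.
  Root Q: left subtree has 2 nodes {U, N}, right has 3 {M, T, G}.
    Root U: left subtree has 0 nodes { }, right has 1 {N}.
    Root G: left subtree has 2 nodes {M, T}, right has 0 { }.
      Root M: left subtree has 0 nodes { }, right has 1 {T}.
  Root S: left subtree has 0 nodes { }, right has 1 {A}.

N, U, T, M, G, Q, A, S, Y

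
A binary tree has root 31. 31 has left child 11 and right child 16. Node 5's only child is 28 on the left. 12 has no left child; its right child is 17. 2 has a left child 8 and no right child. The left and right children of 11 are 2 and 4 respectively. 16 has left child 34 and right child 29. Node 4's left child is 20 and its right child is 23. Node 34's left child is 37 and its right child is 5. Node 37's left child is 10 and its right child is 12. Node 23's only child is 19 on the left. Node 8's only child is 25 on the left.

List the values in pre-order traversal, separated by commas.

31, 11, 2, 8, 25, 4, 20, 23, 19, 16, 34, 37, 10, 12, 17, 5, 28, 29

Pre-order visits the node, then its left subtree, then its right subtree.
Visit 31.
At 31: go left to 11.
  Visit 11.
  At 11: go left to 2.
    Visit 2.
    At 2: go left to 8.
      Visit 8.
      At 8: go left to 25.
        25 is a leaf — visit 25.
      At 8: no right child.
    At 2: no right child.
  At 11: go right to 4.
    Visit 4.
    At 4: go left to 20.
      20 is a leaf — visit 20.
    At 4: go right to 23.
      Visit 23.
      At 23: go left to 19.
        19 is a leaf — visit 19.
      At 23: no right child.
At 31: go right to 16.
  Visit 16.
  At 16: go left to 34.
    Visit 34.
    At 34: go left to 37.
      Visit 37.
      At 37: go left to 10.
        10 is a leaf — visit 10.
      At 37: go right to 12.
        Visit 12.
        At 12: no left child.
        At 12: go right to 17.
          17 is a leaf — visit 17.
    At 34: go right to 5.
      Visit 5.
      At 5: go left to 28.
        28 is a leaf — visit 28.
      At 5: no right child.
  At 16: go right to 29.
    29 is a leaf — visit 29.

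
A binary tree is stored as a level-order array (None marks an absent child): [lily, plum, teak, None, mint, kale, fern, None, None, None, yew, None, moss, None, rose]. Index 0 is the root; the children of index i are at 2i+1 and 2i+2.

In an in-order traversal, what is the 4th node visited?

In-order visits the left subtree, then the node, then the right subtree.
At lily: go left to plum.
  At plum: no left child.
  Visit plum.
  At plum: go right to mint.
    At mint: no left child.
    Visit mint.
    At mint: go right to yew.
      yew is a leaf — visit yew.
Visit lily.
At lily: go right to teak.
  At teak: go left to kale.
    At kale: no left child.
    Visit kale.
    At kale: go right to moss.
      moss is a leaf — visit moss.
  Visit teak.
  At teak: go right to fern.
    At fern: no left child.
    Visit fern.
    At fern: go right to rose.
      rose is a leaf — visit rose.
Full in-order sequence: plum, mint, yew, lily, kale, moss, teak, fern, rose.

lily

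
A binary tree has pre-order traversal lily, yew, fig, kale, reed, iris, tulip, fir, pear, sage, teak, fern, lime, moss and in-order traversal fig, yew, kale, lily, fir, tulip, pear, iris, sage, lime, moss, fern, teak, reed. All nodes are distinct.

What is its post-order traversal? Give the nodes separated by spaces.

The first element of pre-order is the root; it splits in-order into left and right subtrees.
Root lily: left subtree has 3 nodes {fig, yew, kale}, right has 10 {fir, tulip, pear, iris, sage, lime, moss, fern, teak, reed}.
  Root yew: left subtree has 1 node {fig}, right has 1 {kale}.
  Root reed: left subtree has 9 nodes {fir, tulip, pear, iris, sage, lime, moss, fern, teak}, right has 0 { }.
    Root iris: left subtree has 3 nodes {fir, tulip, pear}, right has 5 {sage, lime, moss, fern, teak}.
      Root tulip: left subtree has 1 node {fir}, right has 1 {pear}.
      Root sage: left subtree has 0 nodes { }, right has 4 {lime, moss, fern, teak}.
        Root teak: left subtree has 3 nodes {lime, moss, fern}, right has 0 { }.
          Root fern: left subtree has 2 nodes {lime, moss}, right has 0 { }.
            Root lime: left subtree has 0 nodes { }, right has 1 {moss}.

fig kale yew fir pear tulip moss lime fern teak sage iris reed lily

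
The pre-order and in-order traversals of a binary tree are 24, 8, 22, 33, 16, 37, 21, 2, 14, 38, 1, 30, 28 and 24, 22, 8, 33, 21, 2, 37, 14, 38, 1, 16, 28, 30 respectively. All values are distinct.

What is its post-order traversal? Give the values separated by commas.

22, 2, 21, 1, 38, 14, 37, 28, 30, 16, 33, 8, 24

The first element of pre-order is the root; it splits in-order into left and right subtrees.
Root 24: left subtree has 0 nodes { }, right has 12 {22, 8, 33, 21, 2, 37, 14, 38, 1, 16, 28, 30}.
  Root 8: left subtree has 1 node {22}, right has 10 {33, 21, 2, 37, 14, 38, 1, 16, 28, 30}.
    Root 33: left subtree has 0 nodes { }, right has 9 {21, 2, 37, 14, 38, 1, 16, 28, 30}.
      Root 16: left subtree has 6 nodes {21, 2, 37, 14, 38, 1}, right has 2 {28, 30}.
        Root 37: left subtree has 2 nodes {21, 2}, right has 3 {14, 38, 1}.
          Root 21: left subtree has 0 nodes { }, right has 1 {2}.
          Root 14: left subtree has 0 nodes { }, right has 2 {38, 1}.
            Root 38: left subtree has 0 nodes { }, right has 1 {1}.
        Root 30: left subtree has 1 node {28}, right has 0 { }.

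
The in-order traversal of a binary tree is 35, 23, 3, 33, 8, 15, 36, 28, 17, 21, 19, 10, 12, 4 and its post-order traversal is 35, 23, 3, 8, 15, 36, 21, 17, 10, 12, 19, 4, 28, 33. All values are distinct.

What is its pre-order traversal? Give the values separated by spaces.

33 3 23 35 28 36 15 8 4 19 17 21 12 10

The last element of post-order is the root; it splits in-order into left and right subtrees.
Root 33: left subtree has 3 nodes {35, 23, 3}, right has 10 {8, 15, 36, 28, 17, 21, 19, 10, 12, 4}.
  Root 3: left subtree has 2 nodes {35, 23}, right has 0 { }.
    Root 23: left subtree has 1 node {35}, right has 0 { }.
  Root 28: left subtree has 3 nodes {8, 15, 36}, right has 6 {17, 21, 19, 10, 12, 4}.
    Root 36: left subtree has 2 nodes {8, 15}, right has 0 { }.
      Root 15: left subtree has 1 node {8}, right has 0 { }.
    Root 4: left subtree has 5 nodes {17, 21, 19, 10, 12}, right has 0 { }.
      Root 19: left subtree has 2 nodes {17, 21}, right has 2 {10, 12}.
        Root 17: left subtree has 0 nodes { }, right has 1 {21}.
        Root 12: left subtree has 1 node {10}, right has 0 { }.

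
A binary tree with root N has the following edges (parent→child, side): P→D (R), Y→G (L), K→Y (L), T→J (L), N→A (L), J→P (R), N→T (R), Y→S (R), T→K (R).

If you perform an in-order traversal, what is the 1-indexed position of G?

In-order visits the left subtree, then the node, then the right subtree.
At N: go left to A.
  A is a leaf — visit A.
Visit N.
At N: go right to T.
  At T: go left to J.
    At J: no left child.
    Visit J.
    At J: go right to P.
      At P: no left child.
      Visit P.
      At P: go right to D.
        D is a leaf — visit D.
  Visit T.
  At T: go right to K.
    At K: go left to Y.
      At Y: go left to G.
        G is a leaf — visit G.
      Visit Y.
      At Y: go right to S.
        S is a leaf — visit S.
    Visit K.
    At K: no right child.
Full in-order sequence: A, N, J, P, D, T, G, Y, S, K.

7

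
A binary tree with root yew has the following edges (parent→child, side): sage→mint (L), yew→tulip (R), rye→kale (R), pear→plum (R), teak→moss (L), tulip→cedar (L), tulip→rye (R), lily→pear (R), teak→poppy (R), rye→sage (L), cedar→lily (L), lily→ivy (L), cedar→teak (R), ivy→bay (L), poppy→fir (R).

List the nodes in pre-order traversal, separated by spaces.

Pre-order visits the node, then its left subtree, then its right subtree.
Visit yew.
At yew: no left child.
At yew: go right to tulip.
  Visit tulip.
  At tulip: go left to cedar.
    Visit cedar.
    At cedar: go left to lily.
      Visit lily.
      At lily: go left to ivy.
        Visit ivy.
        At ivy: go left to bay.
          bay is a leaf — visit bay.
        At ivy: no right child.
      At lily: go right to pear.
        Visit pear.
        At pear: no left child.
        At pear: go right to plum.
          plum is a leaf — visit plum.
    At cedar: go right to teak.
      Visit teak.
      At teak: go left to moss.
        moss is a leaf — visit moss.
      At teak: go right to poppy.
        Visit poppy.
        At poppy: no left child.
        At poppy: go right to fir.
          fir is a leaf — visit fir.
  At tulip: go right to rye.
    Visit rye.
    At rye: go left to sage.
      Visit sage.
      At sage: go left to mint.
        mint is a leaf — visit mint.
      At sage: no right child.
    At rye: go right to kale.
      kale is a leaf — visit kale.

yew tulip cedar lily ivy bay pear plum teak moss poppy fir rye sage mint kale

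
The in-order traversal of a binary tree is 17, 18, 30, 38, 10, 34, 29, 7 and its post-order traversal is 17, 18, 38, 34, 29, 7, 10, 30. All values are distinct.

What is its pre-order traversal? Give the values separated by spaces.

The last element of post-order is the root; it splits in-order into left and right subtrees.
Root 30: left subtree has 2 nodes {17, 18}, right has 5 {38, 10, 34, 29, 7}.
  Root 18: left subtree has 1 node {17}, right has 0 { }.
  Root 10: left subtree has 1 node {38}, right has 3 {34, 29, 7}.
    Root 7: left subtree has 2 nodes {34, 29}, right has 0 { }.
      Root 29: left subtree has 1 node {34}, right has 0 { }.

30 18 17 10 38 7 29 34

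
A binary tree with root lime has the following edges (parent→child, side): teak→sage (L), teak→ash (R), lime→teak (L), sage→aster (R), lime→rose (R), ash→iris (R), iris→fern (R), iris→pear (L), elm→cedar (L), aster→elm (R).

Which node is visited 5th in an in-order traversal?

In-order visits the left subtree, then the node, then the right subtree.
At lime: go left to teak.
  At teak: go left to sage.
    At sage: no left child.
    Visit sage.
    At sage: go right to aster.
      At aster: no left child.
      Visit aster.
      At aster: go right to elm.
        At elm: go left to cedar.
          cedar is a leaf — visit cedar.
        Visit elm.
        At elm: no right child.
  Visit teak.
  At teak: go right to ash.
    At ash: no left child.
    Visit ash.
    At ash: go right to iris.
      At iris: go left to pear.
        pear is a leaf — visit pear.
      Visit iris.
      At iris: go right to fern.
        fern is a leaf — visit fern.
Visit lime.
At lime: go right to rose.
  rose is a leaf — visit rose.
Full in-order sequence: sage, aster, cedar, elm, teak, ash, pear, iris, fern, lime, rose.

teak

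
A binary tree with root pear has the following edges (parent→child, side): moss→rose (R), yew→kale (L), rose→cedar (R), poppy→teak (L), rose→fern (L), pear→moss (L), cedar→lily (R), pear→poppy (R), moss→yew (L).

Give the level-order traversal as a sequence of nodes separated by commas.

Level-order visits nodes level by level from the root, left to right within each level.
Level 0: pear
Level 1: moss, poppy
Level 2: yew, rose, teak
Level 3: kale, fern, cedar
Level 4: lily

pear, moss, poppy, yew, rose, teak, kale, fern, cedar, lily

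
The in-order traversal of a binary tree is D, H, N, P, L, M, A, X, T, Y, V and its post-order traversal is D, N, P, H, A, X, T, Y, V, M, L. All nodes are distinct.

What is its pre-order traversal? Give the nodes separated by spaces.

L H D P N M V Y T X A

The last element of post-order is the root; it splits in-order into left and right subtrees.
Root L: left subtree has 4 nodes {D, H, N, P}, right has 6 {M, A, X, T, Y, V}.
  Root H: left subtree has 1 node {D}, right has 2 {N, P}.
    Root P: left subtree has 1 node {N}, right has 0 { }.
  Root M: left subtree has 0 nodes { }, right has 5 {A, X, T, Y, V}.
    Root V: left subtree has 4 nodes {A, X, T, Y}, right has 0 { }.
      Root Y: left subtree has 3 nodes {A, X, T}, right has 0 { }.
        Root T: left subtree has 2 nodes {A, X}, right has 0 { }.
          Root X: left subtree has 1 node {A}, right has 0 { }.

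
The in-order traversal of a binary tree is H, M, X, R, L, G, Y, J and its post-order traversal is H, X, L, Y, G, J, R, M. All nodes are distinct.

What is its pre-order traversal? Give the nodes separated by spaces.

The last element of post-order is the root; it splits in-order into left and right subtrees.
Root M: left subtree has 1 node {H}, right has 6 {X, R, L, G, Y, J}.
  Root R: left subtree has 1 node {X}, right has 4 {L, G, Y, J}.
    Root J: left subtree has 3 nodes {L, G, Y}, right has 0 { }.
      Root G: left subtree has 1 node {L}, right has 1 {Y}.

M H R X J G L Y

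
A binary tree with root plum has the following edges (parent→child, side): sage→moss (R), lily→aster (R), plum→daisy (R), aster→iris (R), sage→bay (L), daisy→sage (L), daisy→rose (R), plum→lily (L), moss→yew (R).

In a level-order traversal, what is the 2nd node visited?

lily

Level-order visits nodes level by level from the root, left to right within each level.
Level 0: plum
Level 1: lily, daisy
Level 2: aster, sage, rose
Level 3: iris, bay, moss
Level 4: yew
Full level-order sequence: plum, lily, daisy, aster, sage, rose, iris, bay, moss, yew.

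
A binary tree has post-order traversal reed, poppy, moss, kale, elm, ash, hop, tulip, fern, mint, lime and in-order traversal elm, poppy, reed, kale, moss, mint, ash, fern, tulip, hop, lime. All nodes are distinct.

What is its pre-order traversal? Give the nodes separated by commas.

lime, mint, elm, kale, poppy, reed, moss, fern, ash, tulip, hop

The last element of post-order is the root; it splits in-order into left and right subtrees.
Root lime: left subtree has 10 nodes {elm, poppy, reed, kale, moss, mint, ash, fern, tulip, hop}, right has 0 { }.
  Root mint: left subtree has 5 nodes {elm, poppy, reed, kale, moss}, right has 4 {ash, fern, tulip, hop}.
    Root elm: left subtree has 0 nodes { }, right has 4 {poppy, reed, kale, moss}.
      Root kale: left subtree has 2 nodes {poppy, reed}, right has 1 {moss}.
        Root poppy: left subtree has 0 nodes { }, right has 1 {reed}.
    Root fern: left subtree has 1 node {ash}, right has 2 {tulip, hop}.
      Root tulip: left subtree has 0 nodes { }, right has 1 {hop}.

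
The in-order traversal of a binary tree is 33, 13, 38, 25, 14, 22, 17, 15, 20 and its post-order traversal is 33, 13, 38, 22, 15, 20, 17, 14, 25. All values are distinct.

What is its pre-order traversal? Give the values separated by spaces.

The last element of post-order is the root; it splits in-order into left and right subtrees.
Root 25: left subtree has 3 nodes {33, 13, 38}, right has 5 {14, 22, 17, 15, 20}.
  Root 38: left subtree has 2 nodes {33, 13}, right has 0 { }.
    Root 13: left subtree has 1 node {33}, right has 0 { }.
  Root 14: left subtree has 0 nodes { }, right has 4 {22, 17, 15, 20}.
    Root 17: left subtree has 1 node {22}, right has 2 {15, 20}.
      Root 20: left subtree has 1 node {15}, right has 0 { }.

25 38 13 33 14 17 22 20 15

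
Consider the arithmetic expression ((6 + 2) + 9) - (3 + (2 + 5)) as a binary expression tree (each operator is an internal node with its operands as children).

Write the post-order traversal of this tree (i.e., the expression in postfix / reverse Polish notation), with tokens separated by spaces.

6 2 + 9 + 3 2 5 + + -

Post-order on an expression tree gives postfix notation: for each operator, emit left operand, right operand, then the operator.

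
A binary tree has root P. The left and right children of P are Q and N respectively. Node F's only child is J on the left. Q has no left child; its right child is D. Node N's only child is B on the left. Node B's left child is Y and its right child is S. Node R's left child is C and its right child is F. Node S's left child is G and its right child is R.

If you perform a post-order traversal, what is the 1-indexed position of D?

1

Post-order visits the left subtree, then the right subtree, then the node.
At P: go left to Q.
  At Q: no left child.
  At Q: go right to D.
    D is a leaf — visit D.
  Visit Q.
At P: go right to N.
  At N: go left to B.
    At B: go left to Y.
      Y is a leaf — visit Y.
    At B: go right to S.
      At S: go left to G.
        G is a leaf — visit G.
      At S: go right to R.
        At R: go left to C.
          C is a leaf — visit C.
        At R: go right to F.
          At F: go left to J.
            J is a leaf — visit J.
          At F: no right child.
          Visit F.
        Visit R.
      Visit S.
    Visit B.
  At N: no right child.
  Visit N.
Visit P.
Full post-order sequence: D, Q, Y, G, C, J, F, R, S, B, N, P.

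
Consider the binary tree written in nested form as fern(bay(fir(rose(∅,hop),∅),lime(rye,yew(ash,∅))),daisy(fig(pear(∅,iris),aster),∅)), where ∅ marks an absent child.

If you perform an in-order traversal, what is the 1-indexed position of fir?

In-order visits the left subtree, then the node, then the right subtree.
At fern: go left to bay.
  At bay: go left to fir.
    At fir: go left to rose.
      At rose: no left child.
      Visit rose.
      At rose: go right to hop.
        hop is a leaf — visit hop.
    Visit fir.
    At fir: no right child.
  Visit bay.
  At bay: go right to lime.
    At lime: go left to rye.
      rye is a leaf — visit rye.
    Visit lime.
    At lime: go right to yew.
      At yew: go left to ash.
        ash is a leaf — visit ash.
      Visit yew.
      At yew: no right child.
Visit fern.
At fern: go right to daisy.
  At daisy: go left to fig.
    At fig: go left to pear.
      At pear: no left child.
      Visit pear.
      At pear: go right to iris.
        iris is a leaf — visit iris.
    Visit fig.
    At fig: go right to aster.
      aster is a leaf — visit aster.
  Visit daisy.
  At daisy: no right child.
Full in-order sequence: rose, hop, fir, bay, rye, lime, ash, yew, fern, pear, iris, fig, aster, daisy.

3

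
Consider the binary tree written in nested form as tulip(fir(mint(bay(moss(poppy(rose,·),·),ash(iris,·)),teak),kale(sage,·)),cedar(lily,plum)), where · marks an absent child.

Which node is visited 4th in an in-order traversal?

In-order visits the left subtree, then the node, then the right subtree.
At tulip: go left to fir.
  At fir: go left to mint.
    At mint: go left to bay.
      At bay: go left to moss.
        At moss: go left to poppy.
          At poppy: go left to rose.
            rose is a leaf — visit rose.
          Visit poppy.
          At poppy: no right child.
        Visit moss.
        At moss: no right child.
      Visit bay.
      At bay: go right to ash.
        At ash: go left to iris.
          iris is a leaf — visit iris.
        Visit ash.
        At ash: no right child.
    Visit mint.
    At mint: go right to teak.
      teak is a leaf — visit teak.
  Visit fir.
  At fir: go right to kale.
    At kale: go left to sage.
      sage is a leaf — visit sage.
    Visit kale.
    At kale: no right child.
Visit tulip.
At tulip: go right to cedar.
  At cedar: go left to lily.
    lily is a leaf — visit lily.
  Visit cedar.
  At cedar: go right to plum.
    plum is a leaf — visit plum.
Full in-order sequence: rose, poppy, moss, bay, iris, ash, mint, teak, fir, sage, kale, tulip, lily, cedar, plum.

bay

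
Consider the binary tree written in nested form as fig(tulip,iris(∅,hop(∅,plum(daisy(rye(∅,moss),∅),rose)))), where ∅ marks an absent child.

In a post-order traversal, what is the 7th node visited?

Post-order visits the left subtree, then the right subtree, then the node.
At fig: go left to tulip.
  tulip is a leaf — visit tulip.
At fig: go right to iris.
  At iris: no left child.
  At iris: go right to hop.
    At hop: no left child.
    At hop: go right to plum.
      At plum: go left to daisy.
        At daisy: go left to rye.
          At rye: no left child.
          At rye: go right to moss.
            moss is a leaf — visit moss.
          Visit rye.
        At daisy: no right child.
        Visit daisy.
      At plum: go right to rose.
        rose is a leaf — visit rose.
      Visit plum.
    Visit hop.
  Visit iris.
Visit fig.
Full post-order sequence: tulip, moss, rye, daisy, rose, plum, hop, iris, fig.

hop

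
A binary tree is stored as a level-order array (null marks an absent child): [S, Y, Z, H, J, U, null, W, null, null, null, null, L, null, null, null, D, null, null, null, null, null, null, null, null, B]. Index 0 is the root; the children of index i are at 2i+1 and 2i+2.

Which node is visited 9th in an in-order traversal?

In-order visits the left subtree, then the node, then the right subtree.
At S: go left to Y.
  At Y: go left to H.
    At H: go left to W.
      At W: no left child.
      Visit W.
      At W: go right to D.
        D is a leaf — visit D.
    Visit H.
    At H: no right child.
  Visit Y.
  At Y: go right to J.
    J is a leaf — visit J.
Visit S.
At S: go right to Z.
  At Z: go left to U.
    At U: no left child.
    Visit U.
    At U: go right to L.
      At L: go left to B.
        B is a leaf — visit B.
      Visit L.
      At L: no right child.
  Visit Z.
  At Z: no right child.
Full in-order sequence: W, D, H, Y, J, S, U, B, L, Z.

L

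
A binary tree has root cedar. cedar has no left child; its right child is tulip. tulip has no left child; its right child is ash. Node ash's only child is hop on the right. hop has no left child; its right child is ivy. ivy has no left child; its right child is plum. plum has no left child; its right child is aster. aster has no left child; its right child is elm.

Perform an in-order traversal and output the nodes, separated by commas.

cedar, tulip, ash, hop, ivy, plum, aster, elm

In-order visits the left subtree, then the node, then the right subtree.
At cedar: no left child.
Visit cedar.
At cedar: go right to tulip.
  At tulip: no left child.
  Visit tulip.
  At tulip: go right to ash.
    At ash: no left child.
    Visit ash.
    At ash: go right to hop.
      At hop: no left child.
      Visit hop.
      At hop: go right to ivy.
        At ivy: no left child.
        Visit ivy.
        At ivy: go right to plum.
          At plum: no left child.
          Visit plum.
          At plum: go right to aster.
            At aster: no left child.
            Visit aster.
            At aster: go right to elm.
              elm is a leaf — visit elm.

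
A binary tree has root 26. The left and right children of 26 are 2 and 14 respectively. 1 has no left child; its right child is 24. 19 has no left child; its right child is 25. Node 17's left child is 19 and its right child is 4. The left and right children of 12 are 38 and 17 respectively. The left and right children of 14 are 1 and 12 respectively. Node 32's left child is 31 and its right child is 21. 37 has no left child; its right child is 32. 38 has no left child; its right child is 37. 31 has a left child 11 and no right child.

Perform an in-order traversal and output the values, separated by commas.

In-order visits the left subtree, then the node, then the right subtree.
At 26: go left to 2.
  2 is a leaf — visit 2.
Visit 26.
At 26: go right to 14.
  At 14: go left to 1.
    At 1: no left child.
    Visit 1.
    At 1: go right to 24.
      24 is a leaf — visit 24.
  Visit 14.
  At 14: go right to 12.
    At 12: go left to 38.
      At 38: no left child.
      Visit 38.
      At 38: go right to 37.
        At 37: no left child.
        Visit 37.
        At 37: go right to 32.
          At 32: go left to 31.
            At 31: go left to 11.
              11 is a leaf — visit 11.
            Visit 31.
            At 31: no right child.
          Visit 32.
          At 32: go right to 21.
            21 is a leaf — visit 21.
    Visit 12.
    At 12: go right to 17.
      At 17: go left to 19.
        At 19: no left child.
        Visit 19.
        At 19: go right to 25.
          25 is a leaf — visit 25.
      Visit 17.
      At 17: go right to 4.
        4 is a leaf — visit 4.

2, 26, 1, 24, 14, 38, 37, 11, 31, 32, 21, 12, 19, 25, 17, 4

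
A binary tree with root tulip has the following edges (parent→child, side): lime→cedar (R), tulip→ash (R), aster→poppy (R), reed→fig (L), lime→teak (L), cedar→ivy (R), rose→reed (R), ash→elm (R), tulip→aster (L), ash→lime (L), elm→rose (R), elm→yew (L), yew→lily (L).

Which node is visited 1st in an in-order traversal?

aster

In-order visits the left subtree, then the node, then the right subtree.
At tulip: go left to aster.
  At aster: no left child.
  Visit aster.
  At aster: go right to poppy.
    poppy is a leaf — visit poppy.
Visit tulip.
At tulip: go right to ash.
  At ash: go left to lime.
    At lime: go left to teak.
      teak is a leaf — visit teak.
    Visit lime.
    At lime: go right to cedar.
      At cedar: no left child.
      Visit cedar.
      At cedar: go right to ivy.
        ivy is a leaf — visit ivy.
  Visit ash.
  At ash: go right to elm.
    At elm: go left to yew.
      At yew: go left to lily.
        lily is a leaf — visit lily.
      Visit yew.
      At yew: no right child.
    Visit elm.
    At elm: go right to rose.
      At rose: no left child.
      Visit rose.
      At rose: go right to reed.
        At reed: go left to fig.
          fig is a leaf — visit fig.
        Visit reed.
        At reed: no right child.
Full in-order sequence: aster, poppy, tulip, teak, lime, cedar, ivy, ash, lily, yew, elm, rose, fig, reed.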